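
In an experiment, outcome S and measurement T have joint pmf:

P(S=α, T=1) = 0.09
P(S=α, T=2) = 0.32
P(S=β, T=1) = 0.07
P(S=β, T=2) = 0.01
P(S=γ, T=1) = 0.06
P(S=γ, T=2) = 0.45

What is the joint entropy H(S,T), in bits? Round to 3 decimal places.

1.936 bits

H(S,T) = −Σ p(x,y)·log₂ p(x,y) over all 6 cells.
  cell (α,1): −0.09·log₂0.09 = 0.3127
  cell (α,2): −0.32·log₂0.32 = 0.5260
  cell (β,1): −0.07·log₂0.07 = 0.2686
  cell (β,2): −0.01·log₂0.01 = 0.0664
  cell (γ,1): −0.06·log₂0.06 = 0.2435
  cell (γ,2): −0.45·log₂0.45 = 0.5184
Sum = 1.936 bits.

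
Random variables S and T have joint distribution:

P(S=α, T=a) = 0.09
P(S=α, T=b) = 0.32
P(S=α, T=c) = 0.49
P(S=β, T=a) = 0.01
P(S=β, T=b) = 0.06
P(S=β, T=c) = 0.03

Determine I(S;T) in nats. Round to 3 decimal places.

Marginals: p(S) = (0.9000, 0.1000), p(T) = (0.1000, 0.3800, 0.5200).
I(S;T) = H(S) + H(T) − H(S,T).
H(S) = 0.3251, H(T) = 0.9380, H(S,T) = 1.2509.
I(S;T) = 0.3251 + 0.9380 − 1.2509 = 0.012 nats.

0.012 nats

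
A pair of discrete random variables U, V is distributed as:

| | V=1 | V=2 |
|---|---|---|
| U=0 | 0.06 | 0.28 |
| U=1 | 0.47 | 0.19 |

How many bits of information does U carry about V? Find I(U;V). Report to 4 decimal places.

Marginals: p(U) = (0.3400, 0.6600), p(V) = (0.5300, 0.4700).
I(U;V) = H(U) + H(V) − H(U,V).
H(U) = 0.9248, H(V) = 0.9974, H(U,V) = 1.7249.
I(U;V) = 0.9248 + 0.9974 − 1.7249 = 0.1973 bits.

0.1973 bits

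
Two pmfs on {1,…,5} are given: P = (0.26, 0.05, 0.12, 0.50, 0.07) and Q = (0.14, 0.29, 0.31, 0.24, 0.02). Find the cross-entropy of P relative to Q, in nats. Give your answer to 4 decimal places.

H(P,Q) = −Σ p·ln q.
  −0.26·ln(0.14) = 0.51119
  −0.05·ln(0.29) = 0.06189
  −0.12·ln(0.31) = 0.14054
  −0.50·ln(0.24) = 0.71356
  −0.07·ln(0.02) = 0.27384
H(P,Q) = 1.7010 nats.

1.7010 nats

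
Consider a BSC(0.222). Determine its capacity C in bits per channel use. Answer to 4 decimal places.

Binary symmetric channel: C = 1 − h₂(ε) where h₂ is the binary entropy function.
h₂(0.222) = −0.222·log₂0.222 − 0.778·log₂0.778 = 0.7638.
C = 1 − 0.7638 = 0.2362 bits per channel use.

0.2362 bits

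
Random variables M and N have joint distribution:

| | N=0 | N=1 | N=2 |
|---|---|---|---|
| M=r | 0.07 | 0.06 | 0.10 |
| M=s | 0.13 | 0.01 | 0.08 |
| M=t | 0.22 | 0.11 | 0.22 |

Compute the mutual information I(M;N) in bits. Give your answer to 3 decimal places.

Marginals: p(M) = (0.2300, 0.2200, 0.5500), p(N) = (0.4200, 0.1800, 0.4000).
I(M;N) = Σ p(x,y)·log₂[p(x,y)/(p(x)p(y))].
  (r,0): 0.07·log₂(0.7246) = -0.0325
  (r,1): 0.06·log₂(1.4493) = 0.0321
  (r,2): 0.10·log₂(1.0870) = 0.0120
  (s,0): 0.13·log₂(1.4069) = 0.0640
  (s,1): 0.01·log₂(0.2525) = -0.0199
  (s,2): 0.08·log₂(0.9091) = -0.0110
  (t,0): 0.22·log₂(0.9524) = -0.0155
  (t,1): 0.11·log₂(1.1111) = 0.0167
  (t,2): 0.22·log₂(1.0000) = 0.0000
Sum = 0.046 bits.

0.046 bits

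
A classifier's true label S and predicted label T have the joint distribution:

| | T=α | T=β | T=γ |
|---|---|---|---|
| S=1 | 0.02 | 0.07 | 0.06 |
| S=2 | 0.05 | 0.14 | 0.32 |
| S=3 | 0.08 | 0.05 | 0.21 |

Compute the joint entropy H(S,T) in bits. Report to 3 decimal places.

H(S,T) = −Σ p(x,y)·log₂ p(x,y) over all 9 cells.
  cell (1,α): −0.02·log₂0.02 = 0.1129
  cell (1,β): −0.07·log₂0.07 = 0.2686
  cell (1,γ): −0.06·log₂0.06 = 0.2435
  cell (2,α): −0.05·log₂0.05 = 0.2161
  cell (2,β): −0.14·log₂0.14 = 0.3971
  cell (2,γ): −0.32·log₂0.32 = 0.5260
  cell (3,α): −0.08·log₂0.08 = 0.2915
  cell (3,β): −0.05·log₂0.05 = 0.2161
  cell (3,γ): −0.21·log₂0.21 = 0.4728
Sum = 2.745 bits.

2.745 bits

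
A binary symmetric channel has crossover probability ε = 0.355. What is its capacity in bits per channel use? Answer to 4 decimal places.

Binary symmetric channel: C = 1 − h₂(ε) where h₂ is the binary entropy function.
h₂(0.355) = −0.355·log₂0.355 − 0.645·log₂0.645 = 0.9385.
C = 1 − 0.9385 = 0.0615 bits per channel use.

0.0615 bits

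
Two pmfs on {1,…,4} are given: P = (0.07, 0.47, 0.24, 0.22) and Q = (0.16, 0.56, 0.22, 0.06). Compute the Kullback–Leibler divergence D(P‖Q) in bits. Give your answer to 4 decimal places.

0.2402 bits

D(P‖Q) = Σ p·log₂(p/q).
  0.07·log₂(0.07/0.16) = -0.08349
  0.47·log₂(0.47/0.56) = -0.11880
  0.24·log₂(0.24/0.22) = 0.03013
  0.22·log₂(0.22/0.06) = 0.41238
D(P‖Q) = 0.2402 bits.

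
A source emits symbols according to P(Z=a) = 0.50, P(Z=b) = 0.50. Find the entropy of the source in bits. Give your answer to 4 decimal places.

H(Z) = −Σ p·log₂ p.
  −(0.50)·log₂(0.50) = 0.50000
  −(0.50)·log₂(0.50) = 0.50000
Sum: 0.50000 + 0.50000 = 1.0000 bits.

1.0000 bits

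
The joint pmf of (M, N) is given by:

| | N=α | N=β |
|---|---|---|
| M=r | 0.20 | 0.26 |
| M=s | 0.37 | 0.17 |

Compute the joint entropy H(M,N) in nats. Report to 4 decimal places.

1.3412 nats

H(M,N) = −Σ p(x,y)·ln p(x,y) over all 4 cells.
  cell (r,α): −0.20·ln0.20 = 0.32189
  cell (r,β): −0.26·ln0.26 = 0.35024
  cell (s,α): −0.37·ln0.37 = 0.36787
  cell (s,β): −0.17·ln0.17 = 0.30123
Sum = 1.3412 nats.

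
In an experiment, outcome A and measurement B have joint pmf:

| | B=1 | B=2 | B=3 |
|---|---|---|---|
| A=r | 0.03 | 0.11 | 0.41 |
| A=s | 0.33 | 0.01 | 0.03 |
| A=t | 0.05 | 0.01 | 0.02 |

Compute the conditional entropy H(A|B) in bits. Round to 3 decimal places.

0.746 bits

Chain rule: H(A|B) = H(A,B) − H(B).
Marginals: p(A) = (0.5500, 0.3700, 0.0800), p(B) = (0.4100, 0.1300, 0.4600).
H(A,B) = 2.1709 bits; H(B) = 1.4254 bits.
H(A|B) = 2.1709 − 1.4254 = 0.746 bits.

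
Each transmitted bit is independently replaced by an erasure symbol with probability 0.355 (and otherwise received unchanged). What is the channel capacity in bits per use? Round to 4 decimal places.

0.6450 bits

Binary erasure channel: capacity C = 1 − ε.
C = 1 − 0.355 = 0.6450 bits per channel use.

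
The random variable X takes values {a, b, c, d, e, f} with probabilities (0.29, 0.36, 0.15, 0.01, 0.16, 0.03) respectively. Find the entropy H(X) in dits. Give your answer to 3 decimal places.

0.632 dits

H(X) = −Σ p·log₁₀ p.
  −(0.29)·log₁₀(0.29) = 0.1559
  −(0.36)·log₁₀(0.36) = 0.1597
  −(0.15)·log₁₀(0.15) = 0.1236
  −(0.01)·log₁₀(0.01) = 0.0200
  −(0.16)·log₁₀(0.16) = 0.1273
  −(0.03)·log₁₀(0.03) = 0.0457
Sum: 0.1559 + 0.1597 + 0.1236 + 0.0200 + 0.1273 + 0.0457 = 0.632 dits.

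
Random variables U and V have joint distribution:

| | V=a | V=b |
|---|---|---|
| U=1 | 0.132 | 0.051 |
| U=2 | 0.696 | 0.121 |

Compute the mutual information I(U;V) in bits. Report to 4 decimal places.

Marginals: p(U) = (0.1830, 0.8170), p(V) = (0.8280, 0.1720).
I(U;V) = H(U) + H(V) − H(U,V).
H(U) = 0.6866, H(V) = 0.6623, H(U,V) = 1.3372.
I(U;V) = 0.6866 + 0.6623 − 1.3372 = 0.0117 bits.

0.0117 bits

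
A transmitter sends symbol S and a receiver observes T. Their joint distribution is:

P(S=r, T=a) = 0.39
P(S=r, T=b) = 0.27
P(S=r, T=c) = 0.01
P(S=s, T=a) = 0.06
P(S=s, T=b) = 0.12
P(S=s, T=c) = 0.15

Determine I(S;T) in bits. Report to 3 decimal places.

Marginals: p(S) = (0.6700, 0.3300), p(T) = (0.4500, 0.3900, 0.1600).
I(S;T) = H(S) + H(T) − H(S,T).
H(S) = 0.9149, H(T) = 1.4712, H(S,T) = 2.1274.
I(S;T) = 0.9149 + 1.4712 − 2.1274 = 0.259 bits.

0.259 bits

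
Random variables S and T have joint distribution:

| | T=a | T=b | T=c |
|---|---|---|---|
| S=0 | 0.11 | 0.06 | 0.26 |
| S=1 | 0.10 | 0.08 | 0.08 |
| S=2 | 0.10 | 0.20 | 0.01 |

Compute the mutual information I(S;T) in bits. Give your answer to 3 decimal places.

0.258 bits

Marginals: p(S) = (0.4300, 0.2600, 0.3100), p(T) = (0.3100, 0.3400, 0.3500).
I(S;T) = Σ p(x,y)·log₂[p(x,y)/(p(x)p(y))].
  (0,a): 0.11·log₂(0.8252) = -0.0305
  (0,b): 0.06·log₂(0.4104) = -0.0771
  (0,c): 0.26·log₂(1.7276) = 0.2051
  (1,a): 0.10·log₂(1.2407) = 0.0311
  (1,b): 0.08·log₂(0.9050) = -0.0115
  (1,c): 0.08·log₂(0.8791) = -0.0149
  (2,a): 0.10·log₂(1.0406) = 0.0057
  (2,b): 0.20·log₂(1.8975) = 0.1848
  (2,c): 0.01·log₂(0.0922) = -0.0344
Sum = 0.258 bits.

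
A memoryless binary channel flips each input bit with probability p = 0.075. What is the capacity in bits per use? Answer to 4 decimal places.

Binary symmetric channel: C = 1 − h₂(ε) where h₂ is the binary entropy function.
h₂(0.075) = −0.075·log₂0.075 − 0.925·log₂0.925 = 0.3843.
C = 1 − 0.3843 = 0.6157 bits per channel use.

0.6157 bits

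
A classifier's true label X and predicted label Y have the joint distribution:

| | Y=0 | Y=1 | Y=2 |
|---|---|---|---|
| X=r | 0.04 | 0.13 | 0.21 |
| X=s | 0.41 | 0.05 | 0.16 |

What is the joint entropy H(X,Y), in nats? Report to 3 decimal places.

H(X,Y) = −Σ p(x,y)·ln p(x,y) over all 6 cells.
  cell (r,0): −0.04·ln0.04 = 0.1288
  cell (r,1): −0.13·ln0.13 = 0.2652
  cell (r,2): −0.21·ln0.21 = 0.3277
  cell (s,0): −0.41·ln0.41 = 0.3656
  cell (s,1): −0.05·ln0.05 = 0.1498
  cell (s,2): −0.16·ln0.16 = 0.2932
Sum = 1.530 nats.

1.530 nats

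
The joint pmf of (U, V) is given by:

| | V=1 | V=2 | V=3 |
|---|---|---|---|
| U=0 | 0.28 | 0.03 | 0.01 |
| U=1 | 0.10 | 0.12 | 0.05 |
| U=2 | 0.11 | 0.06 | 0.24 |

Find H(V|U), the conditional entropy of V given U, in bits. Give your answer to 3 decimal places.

Marginals: p(U) = (0.3200, 0.2700, 0.4100), p(V) = (0.4900, 0.2100, 0.3000).
H(V|U) = Σ p(U) · H(V|U=·).
  U=0: p=0.3200, H(V|U=0) = 0.6450
  U=1: p=0.2700, H(V|U=1) = 1.5012
  U=2: p=0.4100, H(V|U=2) = 1.3672
Weighted sum = 1.172 bits.

1.172 bits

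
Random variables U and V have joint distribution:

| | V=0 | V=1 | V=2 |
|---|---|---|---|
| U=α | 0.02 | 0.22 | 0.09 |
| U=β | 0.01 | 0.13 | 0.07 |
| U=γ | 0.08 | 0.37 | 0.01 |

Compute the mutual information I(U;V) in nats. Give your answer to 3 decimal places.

Marginals: p(U) = (0.3300, 0.2100, 0.4600), p(V) = (0.1100, 0.7200, 0.1700).
I(U;V) = Σ p(x,y)·ln[p(x,y)/(p(x)p(y))].
  (α,0): 0.02·ln(0.5510) = -0.0119
  (α,1): 0.22·ln(0.9259) = -0.0169
  (α,2): 0.09·ln(1.6043) = 0.0425
  (β,0): 0.01·ln(0.4329) = -0.0084
  (β,1): 0.13·ln(0.8598) = -0.0196
  (β,2): 0.07·ln(1.9608) = 0.0471
  (γ,0): 0.08·ln(1.5810) = 0.0366
  (γ,1): 0.37·ln(1.1171) = 0.0410
  (γ,2): 0.01·ln(0.1279) = -0.0206
Sum = 0.090 nats.

0.090 nats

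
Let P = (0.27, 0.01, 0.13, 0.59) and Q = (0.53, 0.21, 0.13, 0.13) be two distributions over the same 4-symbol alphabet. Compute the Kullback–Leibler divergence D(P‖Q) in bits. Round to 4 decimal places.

0.9809 bits

D(P‖Q) = Σ p·log₂(p/q).
  0.27·log₂(0.27/0.53) = -0.26272
  0.01·log₂(0.01/0.21) = -0.04392
  0.13·log₂(0.13/0.13) = 0.00000
  0.59·log₂(0.59/0.13) = 1.28750
D(P‖Q) = 0.9809 bits.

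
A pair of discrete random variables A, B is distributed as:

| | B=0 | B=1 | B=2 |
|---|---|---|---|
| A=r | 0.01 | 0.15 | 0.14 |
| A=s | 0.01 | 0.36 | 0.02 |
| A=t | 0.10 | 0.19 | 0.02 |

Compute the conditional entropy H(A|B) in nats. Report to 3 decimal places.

0.909 nats

Chain rule: H(A|B) = H(A,B) − H(B).
Marginals: p(A) = (0.3000, 0.3900, 0.3100), p(B) = (0.1200, 0.7000, 0.1800).
H(A,B) = 1.7220 nats; H(B) = 0.8128 nats.
H(A|B) = 1.7220 − 0.8128 = 0.909 nats.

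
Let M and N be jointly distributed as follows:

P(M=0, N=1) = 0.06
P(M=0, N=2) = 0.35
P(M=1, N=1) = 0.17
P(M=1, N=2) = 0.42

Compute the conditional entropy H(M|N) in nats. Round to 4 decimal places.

0.6625 nats

Chain rule: H(M|N) = H(M,N) − H(N).
Marginals: p(M) = (0.4100, 0.5900), p(N) = (0.2300, 0.7700).
H(M,N) = 1.2018 nats; H(N) = 0.5393 nats.
H(M|N) = 1.2018 − 0.5393 = 0.6625 nats.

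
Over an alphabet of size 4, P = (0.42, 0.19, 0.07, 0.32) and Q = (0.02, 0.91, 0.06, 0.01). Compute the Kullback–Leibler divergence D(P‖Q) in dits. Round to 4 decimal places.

0.9124 dits

D(P‖Q) = Σ p·log₁₀(p/q).
  0.42·log₁₀(0.42/0.02) = 0.55533
  0.19·log₁₀(0.19/0.91) = -0.12925
  0.07·log₁₀(0.07/0.06) = 0.00469
  0.32·log₁₀(0.32/0.01) = 0.48165
D(P‖Q) = 0.9124 dits.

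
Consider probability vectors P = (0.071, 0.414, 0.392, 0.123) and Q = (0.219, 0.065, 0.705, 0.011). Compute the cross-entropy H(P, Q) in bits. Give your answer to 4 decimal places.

H(P,Q) = −Σ p·log₂ q.
  −0.071·log₂(0.219) = 0.15556
  −0.414·log₂(0.065) = 1.63257
  −0.392·log₂(0.705) = 0.19769
  −0.123·log₂(0.011) = 0.80028
H(P,Q) = 2.7861 bits.

2.7861 bits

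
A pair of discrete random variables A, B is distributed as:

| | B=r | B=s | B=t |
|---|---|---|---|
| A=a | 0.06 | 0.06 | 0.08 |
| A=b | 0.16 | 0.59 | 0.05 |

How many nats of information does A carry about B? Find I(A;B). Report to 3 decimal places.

0.085 nats

Marginals: p(A) = (0.2000, 0.8000), p(B) = (0.2200, 0.6500, 0.1300).
I(A;B) = Σ p(x,y)·ln[p(x,y)/(p(x)p(y))].
  (a,r): 0.06·ln(1.3636) = 0.0186
  (a,s): 0.06·ln(0.4615) = -0.0464
  (a,t): 0.08·ln(3.0769) = 0.0899
  (b,r): 0.16·ln(0.9091) = -0.0152
  (b,s): 0.59·ln(1.1346) = 0.0745
  (b,t): 0.05·ln(0.4808) = -0.0366
Sum = 0.085 nats.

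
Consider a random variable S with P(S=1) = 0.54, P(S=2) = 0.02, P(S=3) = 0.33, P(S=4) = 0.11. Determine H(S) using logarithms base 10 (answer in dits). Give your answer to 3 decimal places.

H(S) = −Σ p·log₁₀ p.
  −(0.54)·log₁₀(0.54) = 0.1445
  −(0.02)·log₁₀(0.02) = 0.0340
  −(0.33)·log₁₀(0.33) = 0.1589
  −(0.11)·log₁₀(0.11) = 0.1054
Sum: 0.1445 + 0.0340 + 0.1589 + 0.1054 = 0.443 dits.

0.443 dits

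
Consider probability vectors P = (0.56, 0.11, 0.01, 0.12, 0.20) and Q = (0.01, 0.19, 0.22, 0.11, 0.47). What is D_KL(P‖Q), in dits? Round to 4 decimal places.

0.8698 dits

D(P‖Q) = Σ p·log₁₀(p/q).
  0.56·log₁₀(0.56/0.01) = 0.97899
  0.11·log₁₀(0.11/0.19) = -0.02611
  0.01·log₁₀(0.01/0.22) = -0.01342
  0.12·log₁₀(0.12/0.11) = 0.00453
  0.20·log₁₀(0.20/0.47) = -0.07421
D(P‖Q) = 0.8698 dits.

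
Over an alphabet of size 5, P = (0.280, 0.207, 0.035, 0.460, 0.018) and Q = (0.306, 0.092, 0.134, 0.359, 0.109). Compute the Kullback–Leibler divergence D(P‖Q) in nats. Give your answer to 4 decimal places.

0.1776 nats

D(P‖Q) = Σ p·ln(p/q).
  0.280·ln(0.280/0.306) = -0.02486
  0.207·ln(0.207/0.092) = 0.16786
  0.035·ln(0.035/0.134) = -0.04699
  0.460·ln(0.460/0.359) = 0.11404
  0.018·ln(0.018/0.109) = -0.03242
D(P‖Q) = 0.1776 nats.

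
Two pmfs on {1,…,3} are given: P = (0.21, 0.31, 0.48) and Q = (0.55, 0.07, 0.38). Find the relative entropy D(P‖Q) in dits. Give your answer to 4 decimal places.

D(P‖Q) = Σ p·log₁₀(p/q).
  0.21·log₁₀(0.21/0.55) = -0.08781
  0.31·log₁₀(0.31/0.07) = 0.20034
  0.48·log₁₀(0.48/0.38) = 0.04870
D(P‖Q) = 0.1612 dits.

0.1612 dits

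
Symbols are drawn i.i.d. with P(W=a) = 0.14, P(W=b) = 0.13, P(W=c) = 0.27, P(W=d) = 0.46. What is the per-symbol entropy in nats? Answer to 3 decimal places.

1.251 nats

H(W) = −Σ p·ln p.
  −(0.14)·ln(0.14) = 0.2753
  −(0.13)·ln(0.13) = 0.2652
  −(0.27)·ln(0.27) = 0.3535
  −(0.46)·ln(0.46) = 0.3572
Sum: 0.2753 + 0.2652 + 0.3535 + 0.3572 = 1.251 nats.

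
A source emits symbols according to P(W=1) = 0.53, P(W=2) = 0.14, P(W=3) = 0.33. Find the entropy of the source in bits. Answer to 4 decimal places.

1.4104 bits

H(W) = −Σ p·log₂ p.
  −(0.53)·log₂(0.53) = 0.48545
  −(0.14)·log₂(0.14) = 0.39711
  −(0.33)·log₂(0.33) = 0.52782
Sum: 0.48545 + 0.39711 + 0.52782 = 1.4104 bits.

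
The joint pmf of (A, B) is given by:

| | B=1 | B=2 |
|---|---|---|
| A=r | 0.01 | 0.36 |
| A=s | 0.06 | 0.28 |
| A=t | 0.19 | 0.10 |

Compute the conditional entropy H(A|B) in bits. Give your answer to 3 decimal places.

Chain rule: H(A|B) = H(A,B) − H(B).
Marginals: p(A) = (0.3700, 0.3400, 0.2900), p(B) = (0.2600, 0.7400).
H(A,B) = 2.1422 bits; H(B) = 0.8267 bits.
H(A|B) = 2.1422 − 0.8267 = 1.315 bits.

1.315 bits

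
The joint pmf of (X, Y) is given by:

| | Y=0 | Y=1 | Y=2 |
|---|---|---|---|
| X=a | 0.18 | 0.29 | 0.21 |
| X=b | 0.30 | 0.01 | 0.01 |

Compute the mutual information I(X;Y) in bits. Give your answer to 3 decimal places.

Marginals: p(X) = (0.6800, 0.3200), p(Y) = (0.4800, 0.3000, 0.2200).
I(X;Y) = Σ p(x,y)·log₂[p(x,y)/(p(x)p(y))].
  (a,0): 0.18·log₂(0.5515) = -0.1546
  (a,1): 0.29·log₂(1.4216) = 0.1472
  (a,2): 0.21·log₂(1.4037) = 0.1027
  (b,0): 0.30·log₂(1.9531) = 0.2897
  (b,1): 0.01·log₂(0.1042) = -0.0326
  (b,2): 0.01·log₂(0.1420) = -0.0282
Sum = 0.324 bits.

0.324 bits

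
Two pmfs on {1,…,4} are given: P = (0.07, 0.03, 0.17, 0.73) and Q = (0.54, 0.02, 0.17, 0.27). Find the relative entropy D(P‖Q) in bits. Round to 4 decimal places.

0.8587 bits

D(P‖Q) = Σ p·log₂(p/q).
  0.07·log₂(0.07/0.54) = -0.20633
  0.03·log₂(0.03/0.02) = 0.01755
  0.17·log₂(0.17/0.17) = 0.00000
  0.73·log₂(0.73/0.27) = 1.04750
D(P‖Q) = 0.8587 bits.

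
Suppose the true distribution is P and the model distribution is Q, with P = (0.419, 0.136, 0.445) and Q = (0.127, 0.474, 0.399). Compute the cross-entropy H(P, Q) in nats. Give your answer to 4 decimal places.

H(P,Q) = −Σ p·ln q.
  −0.419·ln(0.127) = 0.86464
  −0.136·ln(0.474) = 0.10153
  −0.445·ln(0.399) = 0.40886
H(P,Q) = 1.3750 nats.

1.3750 nats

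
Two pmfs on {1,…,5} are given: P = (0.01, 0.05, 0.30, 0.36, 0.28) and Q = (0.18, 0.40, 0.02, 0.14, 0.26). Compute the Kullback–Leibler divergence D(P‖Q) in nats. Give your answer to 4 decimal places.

D(P‖Q) = Σ p·ln(p/q).
  0.01·ln(0.01/0.18) = -0.02890
  0.05·ln(0.05/0.40) = -0.10397
  0.30·ln(0.30/0.02) = 0.81242
  0.36·ln(0.36/0.14) = 0.34001
  0.28·ln(0.28/0.26) = 0.02075
D(P‖Q) = 1.0403 nats.

1.0403 nats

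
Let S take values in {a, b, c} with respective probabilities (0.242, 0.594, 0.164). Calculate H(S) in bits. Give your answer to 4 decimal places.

H(S) = −Σ p·log₂ p.
  −(0.242)·log₂(0.242) = 0.49535
  −(0.594)·log₂(0.594) = 0.44637
  −(0.164)·log₂(0.164) = 0.42775
Sum: 0.49535 + 0.44637 + 0.42775 = 1.3695 bits.

1.3695 bits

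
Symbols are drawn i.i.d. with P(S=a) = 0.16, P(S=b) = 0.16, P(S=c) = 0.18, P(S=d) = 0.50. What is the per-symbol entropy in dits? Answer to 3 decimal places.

H(S) = −Σ p·log₁₀ p.
  −(0.16)·log₁₀(0.16) = 0.1273
  −(0.16)·log₁₀(0.16) = 0.1273
  −(0.18)·log₁₀(0.18) = 0.1341
  −(0.50)·log₁₀(0.50) = 0.1505
Sum: 0.1273 + 0.1273 + 0.1341 + 0.1505 = 0.539 dits.

0.539 dits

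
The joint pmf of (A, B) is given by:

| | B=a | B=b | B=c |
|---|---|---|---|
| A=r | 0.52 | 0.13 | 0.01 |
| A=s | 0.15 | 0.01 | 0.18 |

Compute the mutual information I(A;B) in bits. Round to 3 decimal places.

0.302 bits

Marginals: p(A) = (0.6600, 0.3400), p(B) = (0.6700, 0.1400, 0.1900).
I(A;B) = H(A) + H(B) − H(A,B).
H(A) = 0.9248, H(B) = 1.2394, H(A,B) = 1.8620.
I(A;B) = 0.9248 + 1.2394 − 1.8620 = 0.302 bits.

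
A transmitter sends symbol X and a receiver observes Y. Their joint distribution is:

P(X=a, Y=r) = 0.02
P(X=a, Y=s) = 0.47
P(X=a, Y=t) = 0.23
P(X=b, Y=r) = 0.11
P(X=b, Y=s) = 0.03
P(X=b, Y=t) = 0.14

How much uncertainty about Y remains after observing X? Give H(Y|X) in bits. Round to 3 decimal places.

1.156 bits

Marginals: p(X) = (0.7200, 0.2800), p(Y) = (0.1300, 0.5000, 0.3700).
H(Y|X) = Σ p(X) · H(Y|X=·).
  X=a: p=0.7200, H(Y|X=a) = 1.0712
  X=b: p=0.2800, H(Y|X=b) = 1.3748
Weighted sum = 1.156 bits.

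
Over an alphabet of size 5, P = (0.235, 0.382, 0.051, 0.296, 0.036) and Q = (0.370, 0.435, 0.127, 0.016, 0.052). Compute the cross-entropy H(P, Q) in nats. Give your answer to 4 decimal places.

1.9873 nats

H(P,Q) = −Σ p·ln q.
  −0.235·ln(0.370) = 0.23365
  −0.382·ln(0.435) = 0.31798
  −0.051·ln(0.127) = 0.10524
  −0.296·ln(0.016) = 1.22401
  −0.036·ln(0.052) = 0.10643
H(P,Q) = 1.9873 nats.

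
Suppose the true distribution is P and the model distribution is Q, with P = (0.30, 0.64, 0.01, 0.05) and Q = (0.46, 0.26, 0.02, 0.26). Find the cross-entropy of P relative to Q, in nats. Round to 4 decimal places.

H(P,Q) = −Σ p·ln q.
  −0.30·ln(0.46) = 0.23296
  −0.64·ln(0.26) = 0.86213
  −0.01·ln(0.02) = 0.03912
  −0.05·ln(0.26) = 0.06735
H(P,Q) = 1.2016 nats.

1.2016 nats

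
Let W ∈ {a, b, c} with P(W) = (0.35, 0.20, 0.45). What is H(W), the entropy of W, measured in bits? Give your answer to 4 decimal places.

1.5129 bits

H(W) = −Σ p·log₂ p.
  −(0.35)·log₂(0.35) = 0.53010
  −(0.20)·log₂(0.20) = 0.46439
  −(0.45)·log₂(0.45) = 0.51840
Sum: 0.53010 + 0.46439 + 0.51840 = 1.5129 bits.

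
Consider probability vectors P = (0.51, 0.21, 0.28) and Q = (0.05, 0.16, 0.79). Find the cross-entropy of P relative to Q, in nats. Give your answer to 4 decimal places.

H(P,Q) = −Σ p·ln q.
  −0.51·ln(0.05) = 1.52782
  −0.21·ln(0.16) = 0.38484
  −0.28·ln(0.79) = 0.06600
H(P,Q) = 1.9787 nats.

1.9787 nats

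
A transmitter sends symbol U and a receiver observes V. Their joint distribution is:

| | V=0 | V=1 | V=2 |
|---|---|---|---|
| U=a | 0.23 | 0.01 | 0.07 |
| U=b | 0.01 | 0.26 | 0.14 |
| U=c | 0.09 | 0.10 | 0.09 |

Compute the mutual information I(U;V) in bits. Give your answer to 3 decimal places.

Marginals: p(U) = (0.3100, 0.4100, 0.2800), p(V) = (0.3300, 0.3700, 0.3000).
I(U;V) = Σ p(x,y)·log₂[p(x,y)/(p(x)p(y))].
  (a,0): 0.23·log₂(2.2483) = 0.2688
  (a,1): 0.01·log₂(0.0872) = -0.0352
  (a,2): 0.07·log₂(0.7527) = -0.0287
  (b,0): 0.01·log₂(0.0739) = -0.0376
  (b,1): 0.26·log₂(1.7139) = 0.2021
  (b,2): 0.14·log₂(1.1382) = 0.0261
  (c,0): 0.09·log₂(0.9740) = -0.0034
  (c,1): 0.10·log₂(0.9653) = -0.0051
  (c,2): 0.09·log₂(1.0714) = 0.0090
Sum = 0.396 bits.

0.396 bits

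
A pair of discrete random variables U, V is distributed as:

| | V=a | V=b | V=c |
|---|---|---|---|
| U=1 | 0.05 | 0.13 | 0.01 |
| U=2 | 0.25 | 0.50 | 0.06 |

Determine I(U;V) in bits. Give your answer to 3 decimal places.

Marginals: p(U) = (0.1900, 0.8100), p(V) = (0.3000, 0.6300, 0.0700).
I(U;V) = H(U) + H(V) − H(U,V).
H(U) = 0.7015, H(V) = 1.2096, H(U,V) = 1.9087.
I(U;V) = 0.7015 + 1.2096 − 1.9087 = 0.002 bits.

0.002 bits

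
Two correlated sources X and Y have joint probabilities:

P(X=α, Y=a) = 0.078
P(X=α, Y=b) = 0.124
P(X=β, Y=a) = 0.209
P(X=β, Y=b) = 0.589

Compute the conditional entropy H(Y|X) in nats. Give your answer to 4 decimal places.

Marginals: p(X) = (0.2020, 0.7980), p(Y) = (0.2870, 0.7130).
H(Y|X) = Σ p(X) · H(Y|X=·).
  X=α: p=0.2020, H(Y|X=α) = 0.6670
  X=β: p=0.7980, H(Y|X=β) = 0.5750
Weighted sum = 0.5936 nats.

0.5936 nats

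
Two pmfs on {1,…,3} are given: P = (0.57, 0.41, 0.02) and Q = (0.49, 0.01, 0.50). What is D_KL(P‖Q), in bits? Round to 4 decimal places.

2.2281 bits

D(P‖Q) = Σ p·log₂(p/q).
  0.57·log₂(0.57/0.49) = 0.12436
  0.41·log₂(0.41/0.01) = 2.19660
  0.02·log₂(0.02/0.50) = -0.09288
D(P‖Q) = 2.2281 bits.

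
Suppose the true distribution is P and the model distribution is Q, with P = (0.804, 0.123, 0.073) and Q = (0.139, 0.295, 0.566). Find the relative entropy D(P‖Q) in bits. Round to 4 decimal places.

D(P‖Q) = Σ p·log₂(p/q).
  0.804·log₂(0.804/0.139) = 2.03582
  0.123·log₂(0.123/0.295) = -0.15523
  0.073·log₂(0.073/0.566) = -0.21570
D(P‖Q) = 1.6649 bits.

1.6649 bits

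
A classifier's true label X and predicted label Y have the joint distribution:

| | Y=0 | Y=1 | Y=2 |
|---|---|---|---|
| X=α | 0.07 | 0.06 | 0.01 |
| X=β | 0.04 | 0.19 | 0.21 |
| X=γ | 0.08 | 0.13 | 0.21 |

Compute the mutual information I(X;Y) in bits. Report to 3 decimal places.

Marginals: p(X) = (0.1400, 0.4400, 0.4200), p(Y) = (0.1900, 0.3800, 0.4300).
I(X;Y) = Σ p(x,y)·log₂[p(x,y)/(p(x)p(y))].
  (α,0): 0.07·log₂(2.6316) = 0.0977
  (α,1): 0.06·log₂(1.1278) = 0.0104
  (α,2): 0.01·log₂(0.1661) = -0.0259
  (β,0): 0.04·log₂(0.4785) = -0.0425
  (β,1): 0.19·log₂(1.1364) = 0.0350
  (β,2): 0.21·log₂(1.1099) = 0.0316
  (γ,0): 0.08·log₂(1.0025) = 0.0003
  (γ,1): 0.13·log₂(0.8145) = -0.0385
  (γ,2): 0.21·log₂(1.1628) = 0.0457
Sum = 0.114 bits.

0.114 bits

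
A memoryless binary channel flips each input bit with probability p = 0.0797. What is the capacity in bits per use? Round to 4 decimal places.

0.5989 bits

Binary symmetric channel: C = 1 − h₂(ε) where h₂ is the binary entropy function.
h₂(0.0797) = −0.0797·log₂0.0797 − 0.9203·log₂0.9203 = 0.4011.
C = 1 − 0.4011 = 0.5989 bits per channel use.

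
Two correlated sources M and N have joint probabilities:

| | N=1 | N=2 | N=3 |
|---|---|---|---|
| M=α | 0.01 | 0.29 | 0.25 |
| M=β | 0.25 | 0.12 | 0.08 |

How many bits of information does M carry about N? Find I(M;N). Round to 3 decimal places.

Marginals: p(M) = (0.5500, 0.4500), p(N) = (0.2600, 0.4100, 0.3300).
I(M;N) = H(M) + H(N) − H(M,N).
H(M) = 0.9928, H(N) = 1.5605, H(M,N) = 2.2429.
I(M;N) = 0.9928 + 1.5605 − 2.2429 = 0.310 bits.

0.310 bits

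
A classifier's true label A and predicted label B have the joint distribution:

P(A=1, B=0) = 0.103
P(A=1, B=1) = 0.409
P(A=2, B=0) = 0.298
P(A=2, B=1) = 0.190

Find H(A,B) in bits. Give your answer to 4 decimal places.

1.8410 bits

H(A,B) = −Σ p(x,y)·log₂ p(x,y) over all 4 cells.
  cell (1,0): −0.103·log₂0.103 = 0.33777
  cell (1,1): −0.409·log₂0.409 = 0.52754
  cell (2,0): −0.298·log₂0.298 = 0.52049
  cell (2,1): −0.190·log₂0.190 = 0.45523
Sum = 1.8410 bits.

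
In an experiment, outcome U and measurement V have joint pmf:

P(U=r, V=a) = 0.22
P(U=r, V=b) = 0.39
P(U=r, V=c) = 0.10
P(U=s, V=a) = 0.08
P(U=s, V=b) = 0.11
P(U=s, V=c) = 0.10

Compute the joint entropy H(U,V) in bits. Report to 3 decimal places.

H(U,V) = −Σ p(x,y)·log₂ p(x,y) over all 6 cells.
  cell (r,a): −0.22·log₂0.22 = 0.4806
  cell (r,b): −0.39·log₂0.39 = 0.5298
  cell (r,c): −0.10·log₂0.10 = 0.3322
  cell (s,a): −0.08·log₂0.08 = 0.2915
  cell (s,b): −0.11·log₂0.11 = 0.3503
  cell (s,c): −0.10·log₂0.10 = 0.3322
Sum = 2.317 bits.

2.317 bits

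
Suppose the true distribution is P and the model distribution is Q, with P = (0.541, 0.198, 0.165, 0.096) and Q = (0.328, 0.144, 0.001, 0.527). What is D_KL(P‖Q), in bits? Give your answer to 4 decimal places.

1.4611 bits

D(P‖Q) = Σ p·log₂(p/q).
  0.541·log₂(0.541/0.328) = 0.39057
  0.198·log₂(0.198/0.144) = 0.09097
  0.165·log₂(0.165/0.001) = 1.21544
  0.096·log₂(0.096/0.527) = -0.23584
D(P‖Q) = 1.4611 bits.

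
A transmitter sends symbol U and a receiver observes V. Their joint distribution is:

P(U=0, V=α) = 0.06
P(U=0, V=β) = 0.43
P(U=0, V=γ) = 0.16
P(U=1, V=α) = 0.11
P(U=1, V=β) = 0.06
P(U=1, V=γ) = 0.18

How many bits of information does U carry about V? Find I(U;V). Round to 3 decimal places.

0.173 bits

Marginals: p(U) = (0.6500, 0.3500), p(V) = (0.1700, 0.4900, 0.3400).
I(U;V) = H(U) + H(V) − H(U,V).
H(U) = 0.9341, H(V) = 1.4680, H(U,V) = 2.2292.
I(U;V) = 0.9341 + 1.4680 − 2.2292 = 0.173 bits.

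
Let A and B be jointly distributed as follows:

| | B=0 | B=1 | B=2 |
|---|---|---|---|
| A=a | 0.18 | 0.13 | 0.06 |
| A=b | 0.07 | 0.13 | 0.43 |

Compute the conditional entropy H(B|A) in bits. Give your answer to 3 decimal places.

Chain rule: H(B|A) = H(A,B) − H(A).
Marginals: p(A) = (0.3700, 0.6300), p(B) = (0.2500, 0.2600, 0.4900).
H(A,B) = 2.2462 bits; H(A) = 0.9507 bits.
H(B|A) = 2.2462 − 0.9507 = 1.296 bits.

1.296 bits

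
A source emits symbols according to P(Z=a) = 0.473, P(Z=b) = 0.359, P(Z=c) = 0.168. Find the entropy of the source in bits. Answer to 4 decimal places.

H(Z) = −Σ p·log₂ p.
  −(0.473)·log₂(0.473) = 0.51088
  −(0.359)·log₂(0.359) = 0.53058
  −(0.168)·log₂(0.168) = 0.43234
Sum: 0.51088 + 0.53058 + 0.43234 = 1.4738 bits.

1.4738 bits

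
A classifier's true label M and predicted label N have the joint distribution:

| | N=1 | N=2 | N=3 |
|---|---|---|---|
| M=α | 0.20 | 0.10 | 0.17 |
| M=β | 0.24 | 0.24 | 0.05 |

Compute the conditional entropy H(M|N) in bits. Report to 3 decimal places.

0.905 bits

Marginals: p(M) = (0.4700, 0.5300), p(N) = (0.4400, 0.3400, 0.2200).
H(M|N) = Σ p(N) · H(M|N=·).
  N=1: p=0.4400, H(M|N=1) = 0.9940
  N=2: p=0.3400, H(M|N=2) = 0.8740
  N=3: p=0.2200, H(M|N=3) = 0.7732
Weighted sum = 0.905 bits.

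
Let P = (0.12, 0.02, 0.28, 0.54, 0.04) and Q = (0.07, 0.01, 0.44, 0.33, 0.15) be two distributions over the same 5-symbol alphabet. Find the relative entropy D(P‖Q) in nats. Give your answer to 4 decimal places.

D(P‖Q) = Σ p·ln(p/q).
  0.12·ln(0.12/0.07) = 0.06468
  0.02·ln(0.02/0.01) = 0.01386
  0.28·ln(0.28/0.44) = -0.12656
  0.54·ln(0.54/0.33) = 0.26594
  0.04·ln(0.04/0.15) = -0.05287
D(P‖Q) = 0.1651 nats.

0.1651 nats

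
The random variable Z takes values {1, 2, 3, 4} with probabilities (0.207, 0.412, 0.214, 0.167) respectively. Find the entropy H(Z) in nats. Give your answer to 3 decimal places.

1.320 nats

H(Z) = −Σ p·ln p.
  −(0.207)·ln(0.207) = 0.3260
  −(0.412)·ln(0.412) = 0.3653
  −(0.214)·ln(0.214) = 0.3299
  −(0.167)·ln(0.167) = 0.2989
Sum: 0.3260 + 0.3653 + 0.3299 + 0.2989 = 1.320 nats.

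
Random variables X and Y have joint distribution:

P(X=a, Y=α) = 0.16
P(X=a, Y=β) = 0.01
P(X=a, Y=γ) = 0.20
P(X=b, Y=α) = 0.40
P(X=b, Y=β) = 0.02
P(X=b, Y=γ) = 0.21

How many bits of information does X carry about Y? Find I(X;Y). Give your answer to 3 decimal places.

Marginals: p(X) = (0.3700, 0.6300), p(Y) = (0.5600, 0.0300, 0.4100).
I(X;Y) = Σ p(x,y)·log₂[p(x,y)/(p(x)p(y))].
  (a,α): 0.16·log₂(0.7722) = -0.0597
  (a,β): 0.01·log₂(0.9009) = -0.0015
  (a,γ): 0.20·log₂(1.3184) = 0.0798
  (b,α): 0.40·log₂(1.1338) = 0.0725
  (b,β): 0.02·log₂(1.0582) = 0.0016
  (b,γ): 0.21·log₂(0.8130) = -0.0627
Sum = 0.030 bits.

0.030 bits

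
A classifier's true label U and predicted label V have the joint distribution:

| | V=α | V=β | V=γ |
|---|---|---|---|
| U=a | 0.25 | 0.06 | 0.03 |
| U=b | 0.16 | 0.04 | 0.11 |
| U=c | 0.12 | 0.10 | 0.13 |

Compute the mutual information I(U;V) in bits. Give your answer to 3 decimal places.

Marginals: p(U) = (0.3400, 0.3100, 0.3500), p(V) = (0.5300, 0.2000, 0.2700).
I(U;V) = H(U) + H(V) − H(U,V).
H(U) = 1.5831, H(V) = 1.4599, H(U,V) = 2.9363.
I(U;V) = 1.5831 + 1.4599 − 2.9363 = 0.107 bits.

0.107 bits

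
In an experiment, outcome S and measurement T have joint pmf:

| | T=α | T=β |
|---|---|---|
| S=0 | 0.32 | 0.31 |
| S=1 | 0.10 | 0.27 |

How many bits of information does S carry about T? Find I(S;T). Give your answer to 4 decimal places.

Marginals: p(S) = (0.6300, 0.3700), p(T) = (0.4200, 0.5800).
I(S;T) = Σ p(x,y)·log₂[p(x,y)/(p(x)p(y))].
  (0,α): 0.32·log₂(1.2094) = 0.08776
  (0,β): 0.31·log₂(0.8484) = -0.07353
  (1,α): 0.10·log₂(0.6435) = -0.06360
  (1,β): 0.27·log₂(1.2582) = 0.08945
Sum = 0.0401 bits.

0.0401 bits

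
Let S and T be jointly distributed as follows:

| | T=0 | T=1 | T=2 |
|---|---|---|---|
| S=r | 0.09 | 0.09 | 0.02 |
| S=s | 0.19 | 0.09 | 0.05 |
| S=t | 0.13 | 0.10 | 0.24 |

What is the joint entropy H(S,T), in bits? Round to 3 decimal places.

H(S,T) = −Σ p(x,y)·log₂ p(x,y) over all 9 cells.
  cell (r,0): −0.09·log₂0.09 = 0.3127
  cell (r,1): −0.09·log₂0.09 = 0.3127
  cell (r,2): −0.02·log₂0.02 = 0.1129
  cell (s,0): −0.19·log₂0.19 = 0.4552
  cell (s,1): −0.09·log₂0.09 = 0.3127
  cell (s,2): −0.05·log₂0.05 = 0.2161
  cell (t,0): −0.13·log₂0.13 = 0.3826
  cell (t,1): −0.10·log₂0.10 = 0.3322
  cell (t,2): −0.24·log₂0.24 = 0.4941
Sum = 2.931 bits.

2.931 bits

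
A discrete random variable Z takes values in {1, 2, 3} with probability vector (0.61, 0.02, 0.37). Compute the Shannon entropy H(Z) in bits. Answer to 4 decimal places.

1.0786 bits

H(Z) = −Σ p·log₂ p.
  −(0.61)·log₂(0.61) = 0.43500
  −(0.02)·log₂(0.02) = 0.11288
  −(0.37)·log₂(0.37) = 0.53073
Sum: 0.43500 + 0.11288 + 0.53073 = 1.0786 bits.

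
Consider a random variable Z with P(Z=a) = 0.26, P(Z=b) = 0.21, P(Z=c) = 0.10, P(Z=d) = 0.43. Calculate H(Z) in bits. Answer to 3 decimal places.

1.834 bits

H(Z) = −Σ p·log₂ p.
  −(0.26)·log₂(0.26) = 0.5053
  −(0.21)·log₂(0.21) = 0.4728
  −(0.10)·log₂(0.10) = 0.3322
  −(0.43)·log₂(0.43) = 0.5236
Sum: 0.5053 + 0.4728 + 0.3322 + 0.5236 = 1.834 bits.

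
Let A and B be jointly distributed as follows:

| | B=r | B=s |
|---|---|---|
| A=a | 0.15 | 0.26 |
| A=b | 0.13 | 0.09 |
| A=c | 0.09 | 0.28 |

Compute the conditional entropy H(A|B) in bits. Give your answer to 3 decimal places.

1.487 bits

Chain rule: H(A|B) = H(A,B) − H(B).
Marginals: p(A) = (0.4100, 0.2200, 0.3700), p(B) = (0.3700, 0.6300).
H(A,B) = 2.4380 bits; H(B) = 0.9507 bits.
H(A|B) = 2.4380 − 0.9507 = 1.487 bits.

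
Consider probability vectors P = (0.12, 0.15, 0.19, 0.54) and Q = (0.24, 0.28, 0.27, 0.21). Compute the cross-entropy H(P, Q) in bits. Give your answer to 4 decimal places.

2.0973 bits

H(P,Q) = −Σ p·log₂ q.
  −0.12·log₂(0.24) = 0.24707
  −0.15·log₂(0.28) = 0.27548
  −0.19·log₂(0.27) = 0.35890
  −0.54·log₂(0.21) = 1.21583
H(P,Q) = 2.0973 bits.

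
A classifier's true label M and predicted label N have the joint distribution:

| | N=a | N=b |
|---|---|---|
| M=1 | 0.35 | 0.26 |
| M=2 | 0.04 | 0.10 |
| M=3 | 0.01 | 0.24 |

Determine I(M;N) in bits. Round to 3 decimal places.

0.189 bits

Marginals: p(M) = (0.6100, 0.1400, 0.2500), p(N) = (0.4000, 0.6000).
I(M;N) = Σ p(x,y)·log₂[p(x,y)/(p(x)p(y))].
  (1,a): 0.35·log₂(1.4344) = 0.1822
  (1,b): 0.26·log₂(0.7104) = -0.1283
  (2,a): 0.04·log₂(0.7143) = -0.0194
  (2,b): 0.10·log₂(1.1905) = 0.0252
  (3,a): 0.01·log₂(0.1000) = -0.0332
  (3,b): 0.24·log₂(1.6000) = 0.1627
Sum = 0.189 bits.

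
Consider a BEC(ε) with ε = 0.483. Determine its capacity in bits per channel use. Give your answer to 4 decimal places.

Binary erasure channel: capacity C = 1 − ε.
C = 1 − 0.483 = 0.5170 bits per channel use.

0.5170 bits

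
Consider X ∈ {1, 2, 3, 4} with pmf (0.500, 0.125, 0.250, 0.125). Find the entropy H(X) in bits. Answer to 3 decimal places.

H(X) = −Σ p·log₂ p.
  −(0.500)·log₂(0.500) = 0.5000
  −(0.125)·log₂(0.125) = 0.3750
  −(0.250)·log₂(0.250) = 0.5000
  −(0.125)·log₂(0.125) = 0.3750
Sum: 0.5000 + 0.3750 + 0.5000 + 0.3750 = 1.750 bits.

1.750 bits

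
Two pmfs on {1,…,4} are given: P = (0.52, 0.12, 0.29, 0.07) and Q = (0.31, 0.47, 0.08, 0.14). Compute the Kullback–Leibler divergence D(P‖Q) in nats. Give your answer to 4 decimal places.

0.4301 nats

D(P‖Q) = Σ p·ln(p/q).
  0.52·ln(0.52/0.31) = 0.26897
  0.12·ln(0.12/0.47) = -0.16383
  0.29·ln(0.29/0.08) = 0.37348
  0.07·ln(0.07/0.14) = -0.04852
D(P‖Q) = 0.4301 nats.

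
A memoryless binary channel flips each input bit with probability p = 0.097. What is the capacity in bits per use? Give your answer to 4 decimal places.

0.5406 bits

Binary symmetric channel: C = 1 − h₂(ε) where h₂ is the binary entropy function.
h₂(0.097) = −0.097·log₂0.097 − 0.903·log₂0.903 = 0.4594.
C = 1 − 0.4594 = 0.5406 bits per channel use.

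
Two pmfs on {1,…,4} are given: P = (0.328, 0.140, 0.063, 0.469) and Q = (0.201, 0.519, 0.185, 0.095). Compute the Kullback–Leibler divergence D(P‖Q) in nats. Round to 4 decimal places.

D(P‖Q) = Σ p·ln(p/q).
  0.328·ln(0.328/0.201) = 0.16062
  0.140·ln(0.140/0.519) = -0.18344
  0.063·ln(0.063/0.185) = -0.06786
  0.469·ln(0.469/0.095) = 0.74886
D(P‖Q) = 0.6582 nats.

0.6582 nats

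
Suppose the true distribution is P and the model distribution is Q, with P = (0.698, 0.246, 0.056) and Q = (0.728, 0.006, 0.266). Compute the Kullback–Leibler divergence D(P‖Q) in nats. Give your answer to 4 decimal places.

D(P‖Q) = Σ p·ln(p/q).
  0.698·ln(0.698/0.728) = -0.02937
  0.246·ln(0.246/0.006) = 0.91354
  0.056·ln(0.056/0.266) = -0.08726
D(P‖Q) = 0.7969 nats.

0.7969 nats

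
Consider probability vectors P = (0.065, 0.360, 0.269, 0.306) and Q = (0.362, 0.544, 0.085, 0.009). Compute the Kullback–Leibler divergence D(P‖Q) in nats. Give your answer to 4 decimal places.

D(P‖Q) = Σ p·ln(p/q).
  0.065·ln(0.065/0.362) = -0.11162
  0.360·ln(0.360/0.544) = -0.14862
  0.269·ln(0.269/0.085) = 0.30990
  0.306·ln(0.306/0.009) = 1.07907
D(P‖Q) = 1.1287 nats.

1.1287 nats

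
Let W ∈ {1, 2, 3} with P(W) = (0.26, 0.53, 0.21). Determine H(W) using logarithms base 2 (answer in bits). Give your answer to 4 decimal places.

H(W) = −Σ p·log₂ p.
  −(0.26)·log₂(0.26) = 0.50529
  −(0.53)·log₂(0.53) = 0.48545
  −(0.21)·log₂(0.21) = 0.47282
Sum: 0.50529 + 0.48545 + 0.47282 = 1.4636 bits.

1.4636 bits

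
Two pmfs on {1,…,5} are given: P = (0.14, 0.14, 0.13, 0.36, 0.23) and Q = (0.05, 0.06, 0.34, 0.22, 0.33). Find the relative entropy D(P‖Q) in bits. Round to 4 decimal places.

D(P‖Q) = Σ p·log₂(p/q).
  0.14·log₂(0.14/0.05) = 0.20796
  0.14·log₂(0.14/0.06) = 0.17113
  0.13·log₂(0.13/0.34) = -0.18031
  0.36·log₂(0.36/0.22) = 0.25578
  0.23·log₂(0.23/0.33) = -0.11979
D(P‖Q) = 0.3348 bits.

0.3348 bits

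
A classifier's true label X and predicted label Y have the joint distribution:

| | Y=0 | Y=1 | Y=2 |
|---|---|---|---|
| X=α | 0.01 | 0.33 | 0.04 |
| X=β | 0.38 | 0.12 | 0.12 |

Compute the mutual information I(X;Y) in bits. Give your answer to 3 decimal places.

Marginals: p(X) = (0.3800, 0.6200), p(Y) = (0.3900, 0.4500, 0.1600).
I(X;Y) = Σ p(x,y)·log₂[p(x,y)/(p(x)p(y))].
  (α,0): 0.01·log₂(0.0675) = -0.0389
  (α,1): 0.33·log₂(1.9298) = 0.3130
  (α,2): 0.04·log₂(0.6579) = -0.0242
  (β,0): 0.38·log₂(1.5715) = 0.2478
  (β,1): 0.12·log₂(0.4301) = -0.1461
  (β,2): 0.12·log₂(1.2097) = 0.0330
Sum = 0.385 bits.

0.385 bits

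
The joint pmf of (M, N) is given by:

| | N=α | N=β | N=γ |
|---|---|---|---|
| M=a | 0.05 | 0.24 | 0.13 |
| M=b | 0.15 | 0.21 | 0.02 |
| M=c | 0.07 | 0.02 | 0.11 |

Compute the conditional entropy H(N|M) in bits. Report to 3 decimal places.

Chain rule: H(N|M) = H(M,N) − H(M).
Marginals: p(M) = (0.4200, 0.3800, 0.2000), p(N) = (0.2700, 0.4700, 0.2600).
H(M,N) = 2.8208 bits; H(M) = 1.5205 bits.
H(N|M) = 2.8208 − 1.5205 = 1.300 bits.

1.300 bits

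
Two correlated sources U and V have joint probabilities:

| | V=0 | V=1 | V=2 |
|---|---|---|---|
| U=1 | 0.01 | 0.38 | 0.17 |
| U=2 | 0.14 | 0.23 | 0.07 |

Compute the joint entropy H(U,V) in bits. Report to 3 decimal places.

2.185 bits

H(U,V) = −Σ p(x,y)·log₂ p(x,y) over all 6 cells.
  cell (1,0): −0.01·log₂0.01 = 0.0664
  cell (1,1): −0.38·log₂0.38 = 0.5305
  cell (1,2): −0.17·log₂0.17 = 0.4346
  cell (2,0): −0.14·log₂0.14 = 0.3971
  cell (2,1): −0.23·log₂0.23 = 0.4877
  cell (2,2): −0.07·log₂0.07 = 0.2686
Sum = 2.185 bits.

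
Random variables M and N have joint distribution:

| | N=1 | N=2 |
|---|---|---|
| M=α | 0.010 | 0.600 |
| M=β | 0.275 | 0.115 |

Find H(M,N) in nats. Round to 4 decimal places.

0.9563 nats

H(M,N) = −Σ p(x,y)·ln p(x,y) over all 4 cells.
  cell (α,1): −0.010·ln0.010 = 0.04605
  cell (α,2): −0.600·ln0.600 = 0.30650
  cell (β,1): −0.275·ln0.275 = 0.35502
  cell (β,2): −0.115·ln0.115 = 0.24872
Sum = 0.9563 nats.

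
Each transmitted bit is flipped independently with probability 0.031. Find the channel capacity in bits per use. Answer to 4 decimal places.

Binary symmetric channel: C = 1 − h₂(ε) where h₂ is the binary entropy function.
h₂(0.031) = −0.031·log₂0.031 − 0.969·log₂0.969 = 0.1994.
C = 1 − 0.1994 = 0.8006 bits per channel use.

0.8006 bits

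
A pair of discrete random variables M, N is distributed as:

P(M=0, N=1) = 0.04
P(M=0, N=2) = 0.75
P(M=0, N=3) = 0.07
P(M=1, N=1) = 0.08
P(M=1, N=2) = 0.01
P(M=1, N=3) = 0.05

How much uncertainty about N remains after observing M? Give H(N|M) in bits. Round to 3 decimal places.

Marginals: p(M) = (0.8600, 0.1400), p(N) = (0.1200, 0.7600, 0.1200).
H(N|M) = Σ p(M) · H(N|M=·).
  M=0: p=0.8600, H(N|M=0) = 0.6726
  M=1: p=0.1400, H(N|M=1) = 1.2638
Weighted sum = 0.755 bits.

0.755 bits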